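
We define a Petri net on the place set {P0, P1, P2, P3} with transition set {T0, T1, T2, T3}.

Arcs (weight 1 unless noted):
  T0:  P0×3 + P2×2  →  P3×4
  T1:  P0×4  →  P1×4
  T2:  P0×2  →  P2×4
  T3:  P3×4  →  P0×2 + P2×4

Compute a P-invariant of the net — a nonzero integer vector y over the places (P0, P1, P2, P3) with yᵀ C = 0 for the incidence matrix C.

Incidence matrix C (rows=places, cols=transitions):
       T0   T1   T2   T3
   P0  -3   -4   -2    2
   P1   0    4    0    0
   P2  -2    0    4    4
   P3   4    0    0   -4

Candidate y = [2, 2, 1, 2]; check y·C column-wise:
  col T0: 2·-3 + 2·0 + 1·-2 + 2·4 = 0
  col T1: 2·-4 + 2·4 + 1·0 + 2·0 = 0
  col T2: 2·-2 + 2·0 + 1·4 + 2·0 = 0
  col T3: 2·2 + 2·0 + 1·4 + 2·-4 = 0

y = (P0:2, P1:2, P2:1, P3:2)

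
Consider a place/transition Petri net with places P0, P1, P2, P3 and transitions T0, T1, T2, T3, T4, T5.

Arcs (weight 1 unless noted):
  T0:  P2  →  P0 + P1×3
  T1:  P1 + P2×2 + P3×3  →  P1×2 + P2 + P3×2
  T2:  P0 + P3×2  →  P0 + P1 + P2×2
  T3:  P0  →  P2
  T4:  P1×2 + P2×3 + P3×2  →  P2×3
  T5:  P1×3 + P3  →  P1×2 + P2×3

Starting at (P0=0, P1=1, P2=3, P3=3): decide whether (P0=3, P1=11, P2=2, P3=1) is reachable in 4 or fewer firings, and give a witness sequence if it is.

step 1: fire T0:  (P0=0, P1=1, P2=3, P3=3) → (P0=1, P1=4, P2=2, P3=3)
step 2: fire T0:  (P0=1, P1=4, P2=2, P3=3) → (P0=2, P1=7, P2=1, P3=3)
step 3: fire T0:  (P0=2, P1=7, P2=1, P3=3) → (P0=3, P1=10, P2=0, P3=3)
step 4: fire T2:  (P0=3, P1=10, P2=0, P3=3) → (P0=3, P1=11, P2=2, P3=1)

YES — reachable via ⟨T0, T0, T0, T2⟩ (4 firings)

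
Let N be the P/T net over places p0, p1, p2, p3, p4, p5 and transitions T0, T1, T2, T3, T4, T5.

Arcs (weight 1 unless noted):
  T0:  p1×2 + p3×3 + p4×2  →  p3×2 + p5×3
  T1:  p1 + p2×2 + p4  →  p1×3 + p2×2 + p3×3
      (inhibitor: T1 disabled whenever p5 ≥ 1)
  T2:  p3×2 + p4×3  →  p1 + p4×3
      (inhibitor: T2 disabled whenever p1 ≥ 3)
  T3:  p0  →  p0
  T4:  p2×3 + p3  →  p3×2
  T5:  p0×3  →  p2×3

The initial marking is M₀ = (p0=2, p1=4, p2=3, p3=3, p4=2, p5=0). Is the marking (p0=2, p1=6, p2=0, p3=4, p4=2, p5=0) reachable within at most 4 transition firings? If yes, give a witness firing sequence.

NO — not reachable within 4 firings

depth 0: 1 marking
depth 1: 4 markings reached so far
depth 2: 7 markings reached so far
depth 3: 8 markings reached so far
depth 4: 8 markings reached so far
(frontier empty at depth 4; search complete)
target is not among the 8 markings reachable within 4 steps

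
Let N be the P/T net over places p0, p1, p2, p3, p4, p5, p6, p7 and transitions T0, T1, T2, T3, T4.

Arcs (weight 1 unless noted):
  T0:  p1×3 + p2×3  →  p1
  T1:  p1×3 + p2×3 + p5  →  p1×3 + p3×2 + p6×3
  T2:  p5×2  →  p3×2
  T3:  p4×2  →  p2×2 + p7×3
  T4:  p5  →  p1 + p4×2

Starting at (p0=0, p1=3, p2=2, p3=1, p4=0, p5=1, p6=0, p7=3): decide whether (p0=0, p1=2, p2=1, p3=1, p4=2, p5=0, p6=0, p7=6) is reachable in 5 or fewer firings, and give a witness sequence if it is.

depth 0: 1 marking
depth 1: 2 markings reached so far
depth 2: 3 markings reached so far
depth 3: 4 markings reached so far
depth 4: 4 markings reached so far
(frontier empty at depth 4; search complete)
target is not among the 4 markings reachable within 5 steps

NO — not reachable within 5 firings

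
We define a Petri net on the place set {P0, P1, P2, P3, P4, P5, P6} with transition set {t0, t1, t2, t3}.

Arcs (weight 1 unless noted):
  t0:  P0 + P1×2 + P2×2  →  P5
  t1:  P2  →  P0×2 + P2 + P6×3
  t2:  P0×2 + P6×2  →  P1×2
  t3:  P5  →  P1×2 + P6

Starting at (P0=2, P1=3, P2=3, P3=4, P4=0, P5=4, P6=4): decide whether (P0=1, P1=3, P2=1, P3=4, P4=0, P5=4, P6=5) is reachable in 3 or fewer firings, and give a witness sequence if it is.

YES — reachable via ⟨t0, t3⟩ (2 firings)

step 1: fire t0:  (P0=2, P1=3, P2=3, P3=4, P4=0, P5=4, P6=4) → (P0=1, P1=1, P2=1, P3=4, P4=0, P5=5, P6=4)
step 2: fire t3:  (P0=1, P1=1, P2=1, P3=4, P4=0, P5=5, P6=4) → (P0=1, P1=3, P2=1, P3=4, P4=0, P5=4, P6=5)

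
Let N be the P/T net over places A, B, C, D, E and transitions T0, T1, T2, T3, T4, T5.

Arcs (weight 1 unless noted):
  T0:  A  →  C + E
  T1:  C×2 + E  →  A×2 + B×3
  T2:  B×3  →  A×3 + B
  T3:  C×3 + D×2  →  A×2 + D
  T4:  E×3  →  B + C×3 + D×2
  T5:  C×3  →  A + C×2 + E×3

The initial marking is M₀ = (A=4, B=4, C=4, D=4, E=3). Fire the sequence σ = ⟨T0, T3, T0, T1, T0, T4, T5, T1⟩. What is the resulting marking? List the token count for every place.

(A=8, B=11, C=2, D=5, E=4)

step 1: fire T0:  (A=4, B=4, C=4, D=4, E=3) → (A=3, B=4, C=5, D=4, E=4)
step 2: fire T3:  (A=3, B=4, C=5, D=4, E=4) → (A=5, B=4, C=2, D=3, E=4)
step 3: fire T0:  (A=5, B=4, C=2, D=3, E=4) → (A=4, B=4, C=3, D=3, E=5)
step 4: fire T1:  (A=4, B=4, C=3, D=3, E=5) → (A=6, B=7, C=1, D=3, E=4)
step 5: fire T0:  (A=6, B=7, C=1, D=3, E=4) → (A=5, B=7, C=2, D=3, E=5)
step 6: fire T4:  (A=5, B=7, C=2, D=3, E=5) → (A=5, B=8, C=5, D=5, E=2)
step 7: fire T5:  (A=5, B=8, C=5, D=5, E=2) → (A=6, B=8, C=4, D=5, E=5)
step 8: fire T1:  (A=6, B=8, C=4, D=5, E=5) → (A=8, B=11, C=2, D=5, E=4)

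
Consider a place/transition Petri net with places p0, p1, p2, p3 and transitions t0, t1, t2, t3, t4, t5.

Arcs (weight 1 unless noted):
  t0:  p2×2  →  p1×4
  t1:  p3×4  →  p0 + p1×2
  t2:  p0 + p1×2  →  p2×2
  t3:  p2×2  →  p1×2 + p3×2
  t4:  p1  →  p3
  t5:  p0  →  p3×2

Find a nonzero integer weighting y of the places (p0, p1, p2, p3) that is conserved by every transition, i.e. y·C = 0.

Incidence matrix C (rows=places, cols=transitions):
       t0   t1   t2   t3   t4   t5
   p0   0    1   -1    0    0   -1
   p1   4    2   -2    2   -1    0
   p2  -2    0    2   -2    0    0
   p3   0   -4    0    2    1    2

Candidate y = [2, 1, 2, 1]; check y·C column-wise:
  col t0: 2·0 + 1·4 + 2·-2 + 1·0 = 0
  col t1: 2·1 + 1·2 + 2·0 + 1·-4 = 0
  col t2: 2·-1 + 1·-2 + 2·2 + 1·0 = 0
  col t3: 2·0 + 1·2 + 2·-2 + 1·2 = 0
  col t4: 2·0 + 1·-1 + 2·0 + 1·1 = 0
  col t5: 2·-1 + 1·0 + 2·0 + 1·2 = 0

y = (p0:2, p1:1, p2:2, p3:1)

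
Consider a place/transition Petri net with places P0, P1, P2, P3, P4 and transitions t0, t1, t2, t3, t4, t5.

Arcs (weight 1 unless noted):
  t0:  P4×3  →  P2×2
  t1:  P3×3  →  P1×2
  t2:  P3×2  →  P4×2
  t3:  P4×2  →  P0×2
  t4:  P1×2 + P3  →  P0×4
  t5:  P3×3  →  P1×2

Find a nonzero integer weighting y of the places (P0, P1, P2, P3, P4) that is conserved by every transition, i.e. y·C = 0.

Incidence matrix C (rows=places, cols=transitions):
       t0   t1   t2   t3   t4   t5
   P0   0    0    0    2    4    0
   P1   0    2    0    0   -2    2
   P2   2    0    0    0    0    0
   P3   0   -3   -2    0   -1   -3
   P4  -3    0    2   -2    0    0

Candidate y = [2, 3, 3, 2, 2]; check y·C column-wise:
  col t0: 2·0 + 3·0 + 3·2 + 2·0 + 2·-3 = 0
  col t1: 2·0 + 3·2 + 3·0 + 2·-3 + 2·0 = 0
  col t2: 2·0 + 3·0 + 3·0 + 2·-2 + 2·2 = 0
  col t3: 2·2 + 3·0 + 3·0 + 2·0 + 2·-2 = 0
  col t4: 2·4 + 3·-2 + 3·0 + 2·-1 + 2·0 = 0
  col t5: 2·0 + 3·2 + 3·0 + 2·-3 + 2·0 = 0

y = (P0:2, P1:3, P2:3, P3:2, P4:2)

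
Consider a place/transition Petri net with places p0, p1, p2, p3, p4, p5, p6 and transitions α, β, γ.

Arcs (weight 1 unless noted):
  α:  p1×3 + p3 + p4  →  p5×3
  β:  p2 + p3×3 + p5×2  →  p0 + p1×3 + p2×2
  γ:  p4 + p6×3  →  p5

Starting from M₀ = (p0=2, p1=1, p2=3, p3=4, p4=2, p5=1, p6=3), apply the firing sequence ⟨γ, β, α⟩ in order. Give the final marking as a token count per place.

(p0=3, p1=1, p2=4, p3=0, p4=0, p5=3, p6=0)

step 1: fire γ:  (p0=2, p1=1, p2=3, p3=4, p4=2, p5=1, p6=3) → (p0=2, p1=1, p2=3, p3=4, p4=1, p5=2, p6=0)
step 2: fire β:  (p0=2, p1=1, p2=3, p3=4, p4=1, p5=2, p6=0) → (p0=3, p1=4, p2=4, p3=1, p4=1, p5=0, p6=0)
step 3: fire α:  (p0=3, p1=4, p2=4, p3=1, p4=1, p5=0, p6=0) → (p0=3, p1=1, p2=4, p3=0, p4=0, p5=3, p6=0)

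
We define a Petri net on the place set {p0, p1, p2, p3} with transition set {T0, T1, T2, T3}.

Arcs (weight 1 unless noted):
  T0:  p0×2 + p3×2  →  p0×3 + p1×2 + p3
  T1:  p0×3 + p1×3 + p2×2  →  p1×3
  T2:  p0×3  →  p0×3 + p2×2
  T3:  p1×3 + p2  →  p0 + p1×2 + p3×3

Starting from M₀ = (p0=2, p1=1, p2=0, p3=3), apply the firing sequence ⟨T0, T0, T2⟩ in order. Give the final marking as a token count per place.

(p0=4, p1=5, p2=2, p3=1)

step 1: fire T0:  (p0=2, p1=1, p2=0, p3=3) → (p0=3, p1=3, p2=0, p3=2)
step 2: fire T0:  (p0=3, p1=3, p2=0, p3=2) → (p0=4, p1=5, p2=0, p3=1)
step 3: fire T2:  (p0=4, p1=5, p2=0, p3=1) → (p0=4, p1=5, p2=2, p3=1)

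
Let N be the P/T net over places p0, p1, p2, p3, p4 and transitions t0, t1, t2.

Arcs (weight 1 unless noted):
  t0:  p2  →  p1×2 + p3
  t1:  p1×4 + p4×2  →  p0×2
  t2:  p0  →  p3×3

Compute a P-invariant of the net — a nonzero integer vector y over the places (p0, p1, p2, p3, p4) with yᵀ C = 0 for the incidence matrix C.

y = (p0:6, p1:3, p2:8, p3:2, p4:0)

Incidence matrix C (rows=places, cols=transitions):
       t0   t1   t2
   p0   0    2   -1
   p1   2   -4    0
   p2  -1    0    0
   p3   1    0    3
   p4   0   -2    0

Candidate y = [6, 3, 8, 2, 0]; check y·C column-wise:
  col t0: 6·0 + 3·2 + 8·-1 + 2·1 = 0
  col t1: 6·2 + 3·-4 + 8·0 + 2·0 + 0·-2 = 0
  col t2: 6·-1 + 3·0 + 8·0 + 2·3 = 0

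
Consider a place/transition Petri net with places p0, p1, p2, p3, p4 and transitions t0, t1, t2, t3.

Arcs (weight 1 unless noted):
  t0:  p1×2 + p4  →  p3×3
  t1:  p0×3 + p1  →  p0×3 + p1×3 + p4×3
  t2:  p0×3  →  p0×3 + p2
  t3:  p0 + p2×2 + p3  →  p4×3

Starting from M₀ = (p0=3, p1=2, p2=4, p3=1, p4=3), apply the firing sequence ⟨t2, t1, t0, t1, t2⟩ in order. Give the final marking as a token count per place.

step 1: fire t2:  (p0=3, p1=2, p2=4, p3=1, p4=3) → (p0=3, p1=2, p2=5, p3=1, p4=3)
step 2: fire t1:  (p0=3, p1=2, p2=5, p3=1, p4=3) → (p0=3, p1=4, p2=5, p3=1, p4=6)
step 3: fire t0:  (p0=3, p1=4, p2=5, p3=1, p4=6) → (p0=3, p1=2, p2=5, p3=4, p4=5)
step 4: fire t1:  (p0=3, p1=2, p2=5, p3=4, p4=5) → (p0=3, p1=4, p2=5, p3=4, p4=8)
step 5: fire t2:  (p0=3, p1=4, p2=5, p3=4, p4=8) → (p0=3, p1=4, p2=6, p3=4, p4=8)

(p0=3, p1=4, p2=6, p3=4, p4=8)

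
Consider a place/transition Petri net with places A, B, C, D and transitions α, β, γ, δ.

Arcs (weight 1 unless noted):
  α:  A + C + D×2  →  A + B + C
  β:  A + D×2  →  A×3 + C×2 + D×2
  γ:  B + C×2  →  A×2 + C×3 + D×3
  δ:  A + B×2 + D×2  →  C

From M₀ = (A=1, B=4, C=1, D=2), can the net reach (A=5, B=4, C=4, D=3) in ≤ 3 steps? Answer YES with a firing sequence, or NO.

YES — reachable via ⟨β, α, γ⟩ (3 firings)

step 1: fire β:  (A=1, B=4, C=1, D=2) → (A=3, B=4, C=3, D=2)
step 2: fire α:  (A=3, B=4, C=3, D=2) → (A=3, B=5, C=3, D=0)
step 3: fire γ:  (A=3, B=5, C=3, D=0) → (A=5, B=4, C=4, D=3)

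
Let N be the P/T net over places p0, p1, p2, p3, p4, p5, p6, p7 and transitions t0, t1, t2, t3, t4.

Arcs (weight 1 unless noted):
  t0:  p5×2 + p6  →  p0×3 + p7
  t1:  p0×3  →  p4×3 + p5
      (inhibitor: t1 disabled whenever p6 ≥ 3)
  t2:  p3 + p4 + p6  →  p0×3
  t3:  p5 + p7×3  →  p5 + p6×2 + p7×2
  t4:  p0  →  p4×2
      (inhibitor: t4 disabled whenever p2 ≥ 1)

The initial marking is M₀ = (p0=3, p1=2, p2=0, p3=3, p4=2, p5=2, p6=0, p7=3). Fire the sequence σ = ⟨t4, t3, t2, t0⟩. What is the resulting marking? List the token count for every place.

(p0=8, p1=2, p2=0, p3=2, p4=3, p5=0, p6=0, p7=3)

step 1: fire t4:  (p0=3, p1=2, p2=0, p3=3, p4=2, p5=2, p6=0, p7=3) → (p0=2, p1=2, p2=0, p3=3, p4=4, p5=2, p6=0, p7=3)
step 2: fire t3:  (p0=2, p1=2, p2=0, p3=3, p4=4, p5=2, p6=0, p7=3) → (p0=2, p1=2, p2=0, p3=3, p4=4, p5=2, p6=2, p7=2)
step 3: fire t2:  (p0=2, p1=2, p2=0, p3=3, p4=4, p5=2, p6=2, p7=2) → (p0=5, p1=2, p2=0, p3=2, p4=3, p5=2, p6=1, p7=2)
step 4: fire t0:  (p0=5, p1=2, p2=0, p3=2, p4=3, p5=2, p6=1, p7=2) → (p0=8, p1=2, p2=0, p3=2, p4=3, p5=0, p6=0, p7=3)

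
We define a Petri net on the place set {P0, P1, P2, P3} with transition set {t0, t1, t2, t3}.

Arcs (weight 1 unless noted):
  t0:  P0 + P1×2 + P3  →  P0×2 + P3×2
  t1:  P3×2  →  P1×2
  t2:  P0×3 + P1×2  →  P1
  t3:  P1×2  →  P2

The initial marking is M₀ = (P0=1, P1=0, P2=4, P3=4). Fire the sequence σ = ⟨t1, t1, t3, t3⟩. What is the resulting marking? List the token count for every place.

(P0=1, P1=0, P2=6, P3=0)

step 1: fire t1:  (P0=1, P1=0, P2=4, P3=4) → (P0=1, P1=2, P2=4, P3=2)
step 2: fire t1:  (P0=1, P1=2, P2=4, P3=2) → (P0=1, P1=4, P2=4, P3=0)
step 3: fire t3:  (P0=1, P1=4, P2=4, P3=0) → (P0=1, P1=2, P2=5, P3=0)
step 4: fire t3:  (P0=1, P1=2, P2=5, P3=0) → (P0=1, P1=0, P2=6, P3=0)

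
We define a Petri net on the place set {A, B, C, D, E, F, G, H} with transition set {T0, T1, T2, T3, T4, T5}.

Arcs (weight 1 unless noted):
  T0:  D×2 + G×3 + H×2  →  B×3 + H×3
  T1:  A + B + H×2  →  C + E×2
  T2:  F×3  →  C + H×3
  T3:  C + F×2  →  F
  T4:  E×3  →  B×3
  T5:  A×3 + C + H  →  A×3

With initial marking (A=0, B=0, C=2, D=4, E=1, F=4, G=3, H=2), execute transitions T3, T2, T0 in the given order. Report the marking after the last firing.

(A=0, B=3, C=2, D=2, E=1, F=0, G=0, H=6)

step 1: fire T3:  (A=0, B=0, C=2, D=4, E=1, F=4, G=3, H=2) → (A=0, B=0, C=1, D=4, E=1, F=3, G=3, H=2)
step 2: fire T2:  (A=0, B=0, C=1, D=4, E=1, F=3, G=3, H=2) → (A=0, B=0, C=2, D=4, E=1, F=0, G=3, H=5)
step 3: fire T0:  (A=0, B=0, C=2, D=4, E=1, F=0, G=3, H=5) → (A=0, B=3, C=2, D=2, E=1, F=0, G=0, H=6)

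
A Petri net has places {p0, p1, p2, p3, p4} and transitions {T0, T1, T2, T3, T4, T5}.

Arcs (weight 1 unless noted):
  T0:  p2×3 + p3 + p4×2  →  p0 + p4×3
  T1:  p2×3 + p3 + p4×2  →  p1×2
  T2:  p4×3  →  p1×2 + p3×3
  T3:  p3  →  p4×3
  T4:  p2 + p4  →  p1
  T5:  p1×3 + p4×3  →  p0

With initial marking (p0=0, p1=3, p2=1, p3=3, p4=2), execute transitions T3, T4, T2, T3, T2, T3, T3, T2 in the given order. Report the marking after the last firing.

step 1: fire T3:  (p0=0, p1=3, p2=1, p3=3, p4=2) → (p0=0, p1=3, p2=1, p3=2, p4=5)
step 2: fire T4:  (p0=0, p1=3, p2=1, p3=2, p4=5) → (p0=0, p1=4, p2=0, p3=2, p4=4)
step 3: fire T2:  (p0=0, p1=4, p2=0, p3=2, p4=4) → (p0=0, p1=6, p2=0, p3=5, p4=1)
step 4: fire T3:  (p0=0, p1=6, p2=0, p3=5, p4=1) → (p0=0, p1=6, p2=0, p3=4, p4=4)
step 5: fire T2:  (p0=0, p1=6, p2=0, p3=4, p4=4) → (p0=0, p1=8, p2=0, p3=7, p4=1)
step 6: fire T3:  (p0=0, p1=8, p2=0, p3=7, p4=1) → (p0=0, p1=8, p2=0, p3=6, p4=4)
step 7: fire T3:  (p0=0, p1=8, p2=0, p3=6, p4=4) → (p0=0, p1=8, p2=0, p3=5, p4=7)
step 8: fire T2:  (p0=0, p1=8, p2=0, p3=5, p4=7) → (p0=0, p1=10, p2=0, p3=8, p4=4)

(p0=0, p1=10, p2=0, p3=8, p4=4)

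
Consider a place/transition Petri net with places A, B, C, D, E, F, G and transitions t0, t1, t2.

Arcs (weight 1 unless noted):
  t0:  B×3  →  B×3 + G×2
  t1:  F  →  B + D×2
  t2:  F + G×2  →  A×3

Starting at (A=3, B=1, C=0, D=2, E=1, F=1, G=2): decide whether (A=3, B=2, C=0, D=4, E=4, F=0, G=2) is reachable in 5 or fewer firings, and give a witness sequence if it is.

depth 0: 1 marking
depth 1: 3 markings reached so far
depth 2: 3 markings reached so far
(frontier empty at depth 2; search complete)
target is not among the 3 markings reachable within 5 steps

NO — not reachable within 5 firings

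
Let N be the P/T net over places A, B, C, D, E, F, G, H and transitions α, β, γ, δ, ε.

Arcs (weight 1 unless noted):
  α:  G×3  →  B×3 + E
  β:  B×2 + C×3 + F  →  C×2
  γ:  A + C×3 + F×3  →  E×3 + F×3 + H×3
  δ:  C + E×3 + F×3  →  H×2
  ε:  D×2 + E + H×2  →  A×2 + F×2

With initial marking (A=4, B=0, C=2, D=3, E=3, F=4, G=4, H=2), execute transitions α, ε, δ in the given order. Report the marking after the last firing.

step 1: fire α:  (A=4, B=0, C=2, D=3, E=3, F=4, G=4, H=2) → (A=4, B=3, C=2, D=3, E=4, F=4, G=1, H=2)
step 2: fire ε:  (A=4, B=3, C=2, D=3, E=4, F=4, G=1, H=2) → (A=6, B=3, C=2, D=1, E=3, F=6, G=1, H=0)
step 3: fire δ:  (A=6, B=3, C=2, D=1, E=3, F=6, G=1, H=0) → (A=6, B=3, C=1, D=1, E=0, F=3, G=1, H=2)

(A=6, B=3, C=1, D=1, E=0, F=3, G=1, H=2)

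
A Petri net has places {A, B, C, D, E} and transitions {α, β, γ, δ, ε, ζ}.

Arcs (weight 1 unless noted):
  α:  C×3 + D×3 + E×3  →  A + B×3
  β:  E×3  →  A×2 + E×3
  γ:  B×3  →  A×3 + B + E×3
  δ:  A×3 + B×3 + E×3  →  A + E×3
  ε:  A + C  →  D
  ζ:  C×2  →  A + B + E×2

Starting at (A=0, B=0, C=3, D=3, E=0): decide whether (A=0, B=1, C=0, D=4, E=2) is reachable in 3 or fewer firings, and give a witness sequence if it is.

step 1: fire ζ:  (A=0, B=0, C=3, D=3, E=0) → (A=1, B=1, C=1, D=3, E=2)
step 2: fire ε:  (A=1, B=1, C=1, D=3, E=2) → (A=0, B=1, C=0, D=4, E=2)

YES — reachable via ⟨ζ, ε⟩ (2 firings)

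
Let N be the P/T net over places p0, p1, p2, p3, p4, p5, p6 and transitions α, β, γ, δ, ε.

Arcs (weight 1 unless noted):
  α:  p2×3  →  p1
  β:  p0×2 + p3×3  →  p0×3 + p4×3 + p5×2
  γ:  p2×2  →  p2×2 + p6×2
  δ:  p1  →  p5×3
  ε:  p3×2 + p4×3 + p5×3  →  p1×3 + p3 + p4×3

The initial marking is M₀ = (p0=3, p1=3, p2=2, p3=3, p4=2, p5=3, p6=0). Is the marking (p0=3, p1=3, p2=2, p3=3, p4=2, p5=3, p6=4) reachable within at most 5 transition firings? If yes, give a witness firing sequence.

step 1: fire γ:  (p0=3, p1=3, p2=2, p3=3, p4=2, p5=3, p6=0) → (p0=3, p1=3, p2=2, p3=3, p4=2, p5=3, p6=2)
step 2: fire γ:  (p0=3, p1=3, p2=2, p3=3, p4=2, p5=3, p6=2) → (p0=3, p1=3, p2=2, p3=3, p4=2, p5=3, p6=4)

YES — reachable via ⟨γ, γ⟩ (2 firings)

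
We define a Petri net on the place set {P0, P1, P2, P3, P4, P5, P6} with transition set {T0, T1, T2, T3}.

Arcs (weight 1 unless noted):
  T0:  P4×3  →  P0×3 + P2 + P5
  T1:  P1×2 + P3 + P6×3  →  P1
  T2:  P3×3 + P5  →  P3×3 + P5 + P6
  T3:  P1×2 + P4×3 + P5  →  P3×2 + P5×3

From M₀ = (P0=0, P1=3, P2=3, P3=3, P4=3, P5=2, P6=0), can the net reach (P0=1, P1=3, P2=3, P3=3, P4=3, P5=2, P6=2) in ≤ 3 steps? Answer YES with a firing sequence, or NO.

NO — not reachable within 3 firings

depth 0: 1 marking
depth 1: 4 markings reached so far
depth 2: 7 markings reached so far
depth 3: 10 markings reached so far
target is not among the 10 markings reachable within 3 steps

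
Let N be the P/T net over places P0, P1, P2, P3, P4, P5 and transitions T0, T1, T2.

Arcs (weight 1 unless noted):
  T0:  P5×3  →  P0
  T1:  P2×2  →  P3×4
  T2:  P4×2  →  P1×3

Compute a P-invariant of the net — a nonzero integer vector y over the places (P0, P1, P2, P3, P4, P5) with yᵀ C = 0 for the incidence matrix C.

y = (P0:0, P1:0, P2:2, P3:1, P4:0, P5:0)

Incidence matrix C (rows=places, cols=transitions):
       T0   T1   T2
   P0   1    0    0
   P1   0    0    3
   P2   0   -2    0
   P3   0    4    0
   P4   0    0   -2
   P5  -3    0    0

Candidate y = [0, 0, 2, 1, 0, 0]; check y·C column-wise:
  col T0: 0·1 + 2·0 + 1·0 + 0·-3 = 0
  col T1: 2·-2 + 1·4 = 0
  col T2: 0·3 + 2·0 + 1·0 + 0·-2 = 0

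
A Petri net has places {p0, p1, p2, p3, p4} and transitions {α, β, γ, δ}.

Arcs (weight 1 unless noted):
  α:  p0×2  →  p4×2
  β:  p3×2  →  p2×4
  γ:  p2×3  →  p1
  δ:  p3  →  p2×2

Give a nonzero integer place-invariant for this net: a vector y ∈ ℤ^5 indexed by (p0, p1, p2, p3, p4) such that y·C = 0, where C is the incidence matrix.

y = (p0:0, p1:3, p2:1, p3:2, p4:0)

Incidence matrix C (rows=places, cols=transitions):
        α    β    γ    δ
   p0  -2    0    0    0
   p1   0    0    1    0
   p2   0    4   -3    2
   p3   0   -2    0   -1
   p4   2    0    0    0

Candidate y = [0, 3, 1, 2, 0]; check y·C column-wise:
  col α: 0·-2 + 3·0 + 1·0 + 2·0 + 0·2 = 0
  col β: 3·0 + 1·4 + 2·-2 = 0
  col γ: 3·1 + 1·-3 + 2·0 = 0
  col δ: 3·0 + 1·2 + 2·-1 = 0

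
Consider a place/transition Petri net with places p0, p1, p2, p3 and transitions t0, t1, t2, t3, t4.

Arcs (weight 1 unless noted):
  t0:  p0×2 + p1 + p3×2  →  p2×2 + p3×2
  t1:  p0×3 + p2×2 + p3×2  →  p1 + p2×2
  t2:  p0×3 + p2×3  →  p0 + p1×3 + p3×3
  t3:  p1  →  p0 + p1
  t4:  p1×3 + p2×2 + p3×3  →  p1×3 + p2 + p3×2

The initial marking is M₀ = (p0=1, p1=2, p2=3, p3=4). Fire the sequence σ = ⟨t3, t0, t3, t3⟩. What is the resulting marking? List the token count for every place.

step 1: fire t3:  (p0=1, p1=2, p2=3, p3=4) → (p0=2, p1=2, p2=3, p3=4)
step 2: fire t0:  (p0=2, p1=2, p2=3, p3=4) → (p0=0, p1=1, p2=5, p3=4)
step 3: fire t3:  (p0=0, p1=1, p2=5, p3=4) → (p0=1, p1=1, p2=5, p3=4)
step 4: fire t3:  (p0=1, p1=1, p2=5, p3=4) → (p0=2, p1=1, p2=5, p3=4)

(p0=2, p1=1, p2=5, p3=4)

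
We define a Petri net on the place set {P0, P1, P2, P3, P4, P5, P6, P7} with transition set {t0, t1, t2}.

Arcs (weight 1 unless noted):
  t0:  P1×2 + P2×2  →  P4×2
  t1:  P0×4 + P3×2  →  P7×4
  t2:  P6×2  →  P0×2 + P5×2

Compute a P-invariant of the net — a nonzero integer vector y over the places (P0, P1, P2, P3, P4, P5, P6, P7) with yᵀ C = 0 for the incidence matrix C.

y = (P0:0, P1:1, P2:-1, P3:0, P4:0, P5:0, P6:0, P7:0)

Incidence matrix C (rows=places, cols=transitions):
       t0   t1   t2
   P0   0   -4    2
   P1  -2    0    0
   P2  -2    0    0
   P3   0   -2    0
   P4   2    0    0
   P5   0    0    2
   P6   0    0   -2
   P7   0    4    0

Candidate y = [0, 1, -1, 0, 0, 0, 0, 0]; check y·C column-wise:
  col t0: 1·-2 + -1·-2 + 0·2 = 0
  col t1: 0·-4 + 1·0 + -1·0 + 0·-2 + 0·4 = 0
  col t2: 0·2 + 1·0 + -1·0 + 0·2 + 0·-2 = 0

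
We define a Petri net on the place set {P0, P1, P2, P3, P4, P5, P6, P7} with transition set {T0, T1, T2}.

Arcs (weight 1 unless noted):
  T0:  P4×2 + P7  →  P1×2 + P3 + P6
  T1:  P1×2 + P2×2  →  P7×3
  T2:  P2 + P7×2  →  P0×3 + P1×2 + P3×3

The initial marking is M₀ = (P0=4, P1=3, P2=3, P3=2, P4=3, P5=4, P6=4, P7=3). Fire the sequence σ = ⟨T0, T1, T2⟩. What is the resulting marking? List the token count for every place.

step 1: fire T0:  (P0=4, P1=3, P2=3, P3=2, P4=3, P5=4, P6=4, P7=3) → (P0=4, P1=5, P2=3, P3=3, P4=1, P5=4, P6=5, P7=2)
step 2: fire T1:  (P0=4, P1=5, P2=3, P3=3, P4=1, P5=4, P6=5, P7=2) → (P0=4, P1=3, P2=1, P3=3, P4=1, P5=4, P6=5, P7=5)
step 3: fire T2:  (P0=4, P1=3, P2=1, P3=3, P4=1, P5=4, P6=5, P7=5) → (P0=7, P1=5, P2=0, P3=6, P4=1, P5=4, P6=5, P7=3)

(P0=7, P1=5, P2=0, P3=6, P4=1, P5=4, P6=5, P7=3)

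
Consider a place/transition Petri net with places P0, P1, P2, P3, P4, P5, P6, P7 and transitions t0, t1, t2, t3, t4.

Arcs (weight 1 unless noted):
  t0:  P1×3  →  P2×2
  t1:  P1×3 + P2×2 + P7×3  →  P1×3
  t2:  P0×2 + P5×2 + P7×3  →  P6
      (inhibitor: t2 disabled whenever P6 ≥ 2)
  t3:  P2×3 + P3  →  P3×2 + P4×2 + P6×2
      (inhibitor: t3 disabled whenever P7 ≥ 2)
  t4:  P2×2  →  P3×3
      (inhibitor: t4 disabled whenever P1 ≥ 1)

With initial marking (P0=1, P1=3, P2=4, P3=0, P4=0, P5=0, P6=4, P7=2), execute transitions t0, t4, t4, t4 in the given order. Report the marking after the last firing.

step 1: fire t0:  (P0=1, P1=3, P2=4, P3=0, P4=0, P5=0, P6=4, P7=2) → (P0=1, P1=0, P2=6, P3=0, P4=0, P5=0, P6=4, P7=2)
step 2: fire t4:  (P0=1, P1=0, P2=6, P3=0, P4=0, P5=0, P6=4, P7=2) → (P0=1, P1=0, P2=4, P3=3, P4=0, P5=0, P6=4, P7=2)
step 3: fire t4:  (P0=1, P1=0, P2=4, P3=3, P4=0, P5=0, P6=4, P7=2) → (P0=1, P1=0, P2=2, P3=6, P4=0, P5=0, P6=4, P7=2)
step 4: fire t4:  (P0=1, P1=0, P2=2, P3=6, P4=0, P5=0, P6=4, P7=2) → (P0=1, P1=0, P2=0, P3=9, P4=0, P5=0, P6=4, P7=2)

(P0=1, P1=0, P2=0, P3=9, P4=0, P5=0, P6=4, P7=2)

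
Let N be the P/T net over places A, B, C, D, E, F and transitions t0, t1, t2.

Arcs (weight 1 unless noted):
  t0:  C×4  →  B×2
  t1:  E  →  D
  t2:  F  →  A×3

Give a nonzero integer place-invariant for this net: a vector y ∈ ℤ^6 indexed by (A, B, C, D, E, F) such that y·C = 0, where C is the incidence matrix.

y = (A:0, B:2, C:1, D:0, E:0, F:0)

Incidence matrix C (rows=places, cols=transitions):
       t0   t1   t2
    A   0    0    3
    B   2    0    0
    C  -4    0    0
    D   0    1    0
    E   0   -1    0
    F   0    0   -1

Candidate y = [0, 2, 1, 0, 0, 0]; check y·C column-wise:
  col t0: 2·2 + 1·-4 = 0
  col t1: 2·0 + 1·0 + 0·1 + 0·-1 = 0
  col t2: 0·3 + 2·0 + 1·0 + 0·-1 = 0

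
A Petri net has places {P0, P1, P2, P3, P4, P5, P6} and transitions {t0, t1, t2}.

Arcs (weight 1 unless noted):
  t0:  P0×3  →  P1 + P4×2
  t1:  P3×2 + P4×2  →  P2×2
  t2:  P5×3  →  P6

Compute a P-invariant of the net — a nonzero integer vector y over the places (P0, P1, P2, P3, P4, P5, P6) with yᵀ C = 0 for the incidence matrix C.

y = (P0:1, P1:3, P2:0, P3:0, P4:0, P5:0, P6:0)

Incidence matrix C (rows=places, cols=transitions):
       t0   t1   t2
   P0  -3    0    0
   P1   1    0    0
   P2   0    2    0
   P3   0   -2    0
   P4   2   -2    0
   P5   0    0   -3
   P6   0    0    1

Candidate y = [1, 3, 0, 0, 0, 0, 0]; check y·C column-wise:
  col t0: 1·-3 + 3·1 + 0·2 = 0
  col t1: 1·0 + 3·0 + 0·2 + 0·-2 + 0·-2 = 0
  col t2: 1·0 + 3·0 + 0·-3 + 0·1 = 0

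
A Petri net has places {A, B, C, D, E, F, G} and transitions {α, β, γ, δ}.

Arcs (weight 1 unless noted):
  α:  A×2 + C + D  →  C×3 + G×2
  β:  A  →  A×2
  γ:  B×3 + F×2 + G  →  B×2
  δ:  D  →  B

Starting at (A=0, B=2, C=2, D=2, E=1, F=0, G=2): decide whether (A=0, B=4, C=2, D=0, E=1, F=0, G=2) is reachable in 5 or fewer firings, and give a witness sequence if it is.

step 1: fire δ:  (A=0, B=2, C=2, D=2, E=1, F=0, G=2) → (A=0, B=3, C=2, D=1, E=1, F=0, G=2)
step 2: fire δ:  (A=0, B=3, C=2, D=1, E=1, F=0, G=2) → (A=0, B=4, C=2, D=0, E=1, F=0, G=2)

YES — reachable via ⟨δ, δ⟩ (2 firings)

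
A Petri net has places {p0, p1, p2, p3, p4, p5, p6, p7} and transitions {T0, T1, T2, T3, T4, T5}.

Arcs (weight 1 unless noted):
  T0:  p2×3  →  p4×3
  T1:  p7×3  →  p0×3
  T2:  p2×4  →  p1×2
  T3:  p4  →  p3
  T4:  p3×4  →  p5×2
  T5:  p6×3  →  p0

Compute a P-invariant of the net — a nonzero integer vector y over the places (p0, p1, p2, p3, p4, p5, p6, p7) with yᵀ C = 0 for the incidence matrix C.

Incidence matrix C (rows=places, cols=transitions):
       T0   T1   T2   T3   T4   T5
   p0   0    3    0    0    0    1
   p1   0    0    2    0    0    0
   p2  -3    0   -4    0    0    0
   p3   0    0    0    1   -4    0
   p4   3    0    0   -1    0    0
   p5   0    0    0    0    2    0
   p6   0    0    0    0    0   -3
   p7   0   -3    0    0    0    0

Candidate y = [0, 2, 1, 1, 1, 2, 0, 0]; check y·C column-wise:
  col T0: 2·0 + 1·-3 + 1·0 + 1·3 + 2·0 = 0
  col T1: 0·3 + 2·0 + 1·0 + 1·0 + 1·0 + 2·0 + 0·-3 = 0
  col T2: 2·2 + 1·-4 + 1·0 + 1·0 + 2·0 = 0
  col T3: 2·0 + 1·0 + 1·1 + 1·-1 + 2·0 = 0
  col T4: 2·0 + 1·0 + 1·-4 + 1·0 + 2·2 = 0
  col T5: 0·1 + 2·0 + 1·0 + 1·0 + 1·0 + 2·0 + 0·-3 = 0

y = (p0:0, p1:2, p2:1, p3:1, p4:1, p5:2, p6:0, p7:0)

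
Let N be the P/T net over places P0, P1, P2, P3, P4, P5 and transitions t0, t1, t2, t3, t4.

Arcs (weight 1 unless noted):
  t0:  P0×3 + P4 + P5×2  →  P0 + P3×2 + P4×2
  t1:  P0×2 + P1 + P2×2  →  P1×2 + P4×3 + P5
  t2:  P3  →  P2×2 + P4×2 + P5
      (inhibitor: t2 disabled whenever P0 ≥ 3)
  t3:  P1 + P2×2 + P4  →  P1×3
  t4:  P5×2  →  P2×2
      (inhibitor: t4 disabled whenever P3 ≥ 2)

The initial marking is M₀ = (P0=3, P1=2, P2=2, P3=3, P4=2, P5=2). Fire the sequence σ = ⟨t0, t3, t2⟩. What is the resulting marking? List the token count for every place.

step 1: fire t0:  (P0=3, P1=2, P2=2, P3=3, P4=2, P5=2) → (P0=1, P1=2, P2=2, P3=5, P4=3, P5=0)
step 2: fire t3:  (P0=1, P1=2, P2=2, P3=5, P4=3, P5=0) → (P0=1, P1=4, P2=0, P3=5, P4=2, P5=0)
step 3: fire t2:  (P0=1, P1=4, P2=0, P3=5, P4=2, P5=0) → (P0=1, P1=4, P2=2, P3=4, P4=4, P5=1)

(P0=1, P1=4, P2=2, P3=4, P4=4, P5=1)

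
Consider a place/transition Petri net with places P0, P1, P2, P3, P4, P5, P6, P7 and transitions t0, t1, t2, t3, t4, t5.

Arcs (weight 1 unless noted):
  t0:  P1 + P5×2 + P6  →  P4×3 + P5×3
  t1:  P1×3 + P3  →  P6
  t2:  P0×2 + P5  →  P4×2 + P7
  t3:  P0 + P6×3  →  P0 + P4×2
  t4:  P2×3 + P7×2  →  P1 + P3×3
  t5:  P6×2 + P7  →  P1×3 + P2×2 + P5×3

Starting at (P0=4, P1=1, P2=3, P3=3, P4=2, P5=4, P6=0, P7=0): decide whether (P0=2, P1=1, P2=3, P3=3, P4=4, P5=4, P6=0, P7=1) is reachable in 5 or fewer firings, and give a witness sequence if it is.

NO — not reachable within 5 firings

depth 0: 1 marking
depth 1: 2 markings reached so far
depth 2: 3 markings reached so far
depth 3: 4 markings reached so far
depth 4: 4 markings reached so far
(frontier empty at depth 4; search complete)
target is not among the 4 markings reachable within 5 steps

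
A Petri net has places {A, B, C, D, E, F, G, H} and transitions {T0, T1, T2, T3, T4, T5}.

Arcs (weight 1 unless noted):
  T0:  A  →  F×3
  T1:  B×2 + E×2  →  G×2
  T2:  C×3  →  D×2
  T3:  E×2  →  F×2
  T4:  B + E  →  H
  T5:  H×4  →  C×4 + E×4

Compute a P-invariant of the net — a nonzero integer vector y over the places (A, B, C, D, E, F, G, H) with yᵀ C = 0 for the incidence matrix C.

Incidence matrix C (rows=places, cols=transitions):
       T0   T1   T2   T3   T4   T5
    A  -1    0    0    0    0    0
    B   0   -2    0    0   -1    0
    C   0    0   -3    0    0    4
    D   0    0    2    0    0    0
    E   0   -2    0   -2   -1    4
    F   3    0    0    2    0    0
    G   0    2    0    0    0    0
    H   0    0    0    0    1   -4

Candidate y = [6, -2, -2, -3, 2, 2, 0, 0]; check y·C column-wise:
  col T0: 6·-1 + -2·0 + -2·0 + -3·0 + 2·0 + 2·3 = 0
  col T1: 6·0 + -2·-2 + -2·0 + -3·0 + 2·-2 + 2·0 + 0·2 = 0
  col T2: 6·0 + -2·0 + -2·-3 + -3·2 + 2·0 + 2·0 = 0
  col T3: 6·0 + -2·0 + -2·0 + -3·0 + 2·-2 + 2·2 = 0
  col T4: 6·0 + -2·-1 + -2·0 + -3·0 + 2·-1 + 2·0 + 0·1 = 0
  col T5: 6·0 + -2·0 + -2·4 + -3·0 + 2·4 + 2·0 + 0·-4 = 0

y = (A:6, B:-2, C:-2, D:-3, E:2, F:2, G:0, H:0)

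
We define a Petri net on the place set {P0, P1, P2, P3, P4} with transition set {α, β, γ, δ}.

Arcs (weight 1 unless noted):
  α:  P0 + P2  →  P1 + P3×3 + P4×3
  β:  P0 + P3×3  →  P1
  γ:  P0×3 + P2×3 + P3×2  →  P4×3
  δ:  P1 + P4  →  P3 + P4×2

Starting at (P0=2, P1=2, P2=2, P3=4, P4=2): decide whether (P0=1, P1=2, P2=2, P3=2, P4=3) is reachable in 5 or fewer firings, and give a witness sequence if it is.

step 1: fire β:  (P0=2, P1=2, P2=2, P3=4, P4=2) → (P0=1, P1=3, P2=2, P3=1, P4=2)
step 2: fire δ:  (P0=1, P1=3, P2=2, P3=1, P4=2) → (P0=1, P1=2, P2=2, P3=2, P4=3)

YES — reachable via ⟨β, δ⟩ (2 firings)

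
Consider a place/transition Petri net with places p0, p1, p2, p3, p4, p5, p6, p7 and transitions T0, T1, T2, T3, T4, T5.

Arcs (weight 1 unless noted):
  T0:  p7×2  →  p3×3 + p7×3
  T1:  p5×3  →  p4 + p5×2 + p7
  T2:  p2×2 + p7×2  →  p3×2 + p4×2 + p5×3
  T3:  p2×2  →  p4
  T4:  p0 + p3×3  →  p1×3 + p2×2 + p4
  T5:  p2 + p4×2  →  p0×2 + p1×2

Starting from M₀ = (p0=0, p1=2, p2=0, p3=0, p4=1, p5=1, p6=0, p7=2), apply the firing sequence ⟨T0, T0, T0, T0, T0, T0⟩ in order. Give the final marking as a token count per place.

(p0=0, p1=2, p2=0, p3=18, p4=1, p5=1, p6=0, p7=8)

step 1: fire T0:  (p0=0, p1=2, p2=0, p3=0, p4=1, p5=1, p6=0, p7=2) → (p0=0, p1=2, p2=0, p3=3, p4=1, p5=1, p6=0, p7=3)
step 2: fire T0:  (p0=0, p1=2, p2=0, p3=3, p4=1, p5=1, p6=0, p7=3) → (p0=0, p1=2, p2=0, p3=6, p4=1, p5=1, p6=0, p7=4)
step 3: fire T0:  (p0=0, p1=2, p2=0, p3=6, p4=1, p5=1, p6=0, p7=4) → (p0=0, p1=2, p2=0, p3=9, p4=1, p5=1, p6=0, p7=5)
step 4: fire T0:  (p0=0, p1=2, p2=0, p3=9, p4=1, p5=1, p6=0, p7=5) → (p0=0, p1=2, p2=0, p3=12, p4=1, p5=1, p6=0, p7=6)
step 5: fire T0:  (p0=0, p1=2, p2=0, p3=12, p4=1, p5=1, p6=0, p7=6) → (p0=0, p1=2, p2=0, p3=15, p4=1, p5=1, p6=0, p7=7)
step 6: fire T0:  (p0=0, p1=2, p2=0, p3=15, p4=1, p5=1, p6=0, p7=7) → (p0=0, p1=2, p2=0, p3=18, p4=1, p5=1, p6=0, p7=8)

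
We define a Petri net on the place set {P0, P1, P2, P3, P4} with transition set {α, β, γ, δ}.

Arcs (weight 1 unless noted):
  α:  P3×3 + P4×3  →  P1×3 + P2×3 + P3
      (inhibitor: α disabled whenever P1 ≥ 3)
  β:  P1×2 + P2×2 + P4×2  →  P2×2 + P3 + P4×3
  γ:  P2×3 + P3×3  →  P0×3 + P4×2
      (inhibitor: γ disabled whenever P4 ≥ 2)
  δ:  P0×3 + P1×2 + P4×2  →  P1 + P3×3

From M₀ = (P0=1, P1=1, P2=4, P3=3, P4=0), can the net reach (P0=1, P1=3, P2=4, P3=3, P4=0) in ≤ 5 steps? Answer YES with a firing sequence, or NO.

NO — not reachable within 5 firings

depth 0: 1 marking
depth 1: 2 markings reached so far
depth 2: 2 markings reached so far
(frontier empty at depth 2; search complete)
target is not among the 2 markings reachable within 5 steps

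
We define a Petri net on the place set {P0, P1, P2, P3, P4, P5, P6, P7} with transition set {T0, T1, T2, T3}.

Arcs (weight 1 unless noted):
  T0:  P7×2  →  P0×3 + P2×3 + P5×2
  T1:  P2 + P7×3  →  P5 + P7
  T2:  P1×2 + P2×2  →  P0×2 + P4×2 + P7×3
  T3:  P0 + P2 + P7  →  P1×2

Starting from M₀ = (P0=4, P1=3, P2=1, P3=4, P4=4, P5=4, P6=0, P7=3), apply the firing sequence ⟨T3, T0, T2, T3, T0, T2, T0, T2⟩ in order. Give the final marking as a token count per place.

step 1: fire T3:  (P0=4, P1=3, P2=1, P3=4, P4=4, P5=4, P6=0, P7=3) → (P0=3, P1=5, P2=0, P3=4, P4=4, P5=4, P6=0, P7=2)
step 2: fire T0:  (P0=3, P1=5, P2=0, P3=4, P4=4, P5=4, P6=0, P7=2) → (P0=6, P1=5, P2=3, P3=4, P4=4, P5=6, P6=0, P7=0)
step 3: fire T2:  (P0=6, P1=5, P2=3, P3=4, P4=4, P5=6, P6=0, P7=0) → (P0=8, P1=3, P2=1, P3=4, P4=6, P5=6, P6=0, P7=3)
step 4: fire T3:  (P0=8, P1=3, P2=1, P3=4, P4=6, P5=6, P6=0, P7=3) → (P0=7, P1=5, P2=0, P3=4, P4=6, P5=6, P6=0, P7=2)
step 5: fire T0:  (P0=7, P1=5, P2=0, P3=4, P4=6, P5=6, P6=0, P7=2) → (P0=10, P1=5, P2=3, P3=4, P4=6, P5=8, P6=0, P7=0)
step 6: fire T2:  (P0=10, P1=5, P2=3, P3=4, P4=6, P5=8, P6=0, P7=0) → (P0=12, P1=3, P2=1, P3=4, P4=8, P5=8, P6=0, P7=3)
step 7: fire T0:  (P0=12, P1=3, P2=1, P3=4, P4=8, P5=8, P6=0, P7=3) → (P0=15, P1=3, P2=4, P3=4, P4=8, P5=10, P6=0, P7=1)
step 8: fire T2:  (P0=15, P1=3, P2=4, P3=4, P4=8, P5=10, P6=0, P7=1) → (P0=17, P1=1, P2=2, P3=4, P4=10, P5=10, P6=0, P7=4)

(P0=17, P1=1, P2=2, P3=4, P4=10, P5=10, P6=0, P7=4)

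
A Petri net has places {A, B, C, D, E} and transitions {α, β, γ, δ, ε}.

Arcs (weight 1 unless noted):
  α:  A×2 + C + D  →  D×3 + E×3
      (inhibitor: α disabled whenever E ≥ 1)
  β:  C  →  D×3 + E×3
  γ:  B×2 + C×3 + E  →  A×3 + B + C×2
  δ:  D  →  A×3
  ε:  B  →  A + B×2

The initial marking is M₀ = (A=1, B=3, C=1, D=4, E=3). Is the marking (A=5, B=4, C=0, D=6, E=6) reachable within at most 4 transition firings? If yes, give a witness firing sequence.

YES — reachable via ⟨β, δ, ε⟩ (3 firings)

step 1: fire β:  (A=1, B=3, C=1, D=4, E=3) → (A=1, B=3, C=0, D=7, E=6)
step 2: fire δ:  (A=1, B=3, C=0, D=7, E=6) → (A=4, B=3, C=0, D=6, E=6)
step 3: fire ε:  (A=4, B=3, C=0, D=6, E=6) → (A=5, B=4, C=0, D=6, E=6)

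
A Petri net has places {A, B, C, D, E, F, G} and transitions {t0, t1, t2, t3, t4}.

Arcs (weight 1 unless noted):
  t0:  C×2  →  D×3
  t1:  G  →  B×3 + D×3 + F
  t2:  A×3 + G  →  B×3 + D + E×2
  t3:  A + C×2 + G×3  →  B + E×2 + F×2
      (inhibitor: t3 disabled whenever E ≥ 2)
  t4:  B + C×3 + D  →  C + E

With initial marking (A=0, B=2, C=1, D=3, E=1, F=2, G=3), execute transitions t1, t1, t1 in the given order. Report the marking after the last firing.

(A=0, B=11, C=1, D=12, E=1, F=5, G=0)

step 1: fire t1:  (A=0, B=2, C=1, D=3, E=1, F=2, G=3) → (A=0, B=5, C=1, D=6, E=1, F=3, G=2)
step 2: fire t1:  (A=0, B=5, C=1, D=6, E=1, F=3, G=2) → (A=0, B=8, C=1, D=9, E=1, F=4, G=1)
step 3: fire t1:  (A=0, B=8, C=1, D=9, E=1, F=4, G=1) → (A=0, B=11, C=1, D=12, E=1, F=5, G=0)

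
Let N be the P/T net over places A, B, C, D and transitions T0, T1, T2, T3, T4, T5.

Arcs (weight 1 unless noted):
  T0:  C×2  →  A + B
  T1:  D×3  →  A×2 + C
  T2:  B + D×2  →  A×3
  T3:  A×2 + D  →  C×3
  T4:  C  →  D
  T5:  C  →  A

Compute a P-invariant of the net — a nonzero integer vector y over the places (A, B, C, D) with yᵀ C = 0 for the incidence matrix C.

Incidence matrix C (rows=places, cols=transitions):
       T0   T1   T2   T3   T4   T5
    A   1    2    3   -2    0    1
    B   1    0   -1    0    0    0
    C  -2    1    0    3   -1   -1
    D   0   -3   -2   -1    1    0

Candidate y = [1, 1, 1, 1]; check y·C column-wise:
  col T0: 1·1 + 1·1 + 1·-2 + 1·0 = 0
  col T1: 1·2 + 1·0 + 1·1 + 1·-3 = 0
  col T2: 1·3 + 1·-1 + 1·0 + 1·-2 = 0
  col T3: 1·-2 + 1·0 + 1·3 + 1·-1 = 0
  col T4: 1·0 + 1·0 + 1·-1 + 1·1 = 0
  col T5: 1·1 + 1·0 + 1·-1 + 1·0 = 0

y = (A:1, B:1, C:1, D:1)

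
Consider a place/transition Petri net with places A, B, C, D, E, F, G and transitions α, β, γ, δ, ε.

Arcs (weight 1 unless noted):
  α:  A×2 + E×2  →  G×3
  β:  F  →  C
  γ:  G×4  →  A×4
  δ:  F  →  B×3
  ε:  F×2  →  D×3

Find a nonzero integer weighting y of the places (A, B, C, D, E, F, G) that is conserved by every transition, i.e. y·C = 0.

Incidence matrix C (rows=places, cols=transitions):
        α    β    γ    δ    ε
    A  -2    0    4    0    0
    B   0    0    0    3    0
    C   0    1    0    0    0
    D   0    0    0    0    3
    E  -2    0    0    0    0
    F   0   -1    0   -1   -2
    G   3    0   -4    0    0

Candidate y = [0, 1, 3, 2, 0, 3, 0]; check y·C column-wise:
  col α: 0·-2 + 1·0 + 3·0 + 2·0 + 0·-2 + 3·0 + 0·3 = 0
  col β: 1·0 + 3·1 + 2·0 + 3·-1 = 0
  col γ: 0·4 + 1·0 + 3·0 + 2·0 + 3·0 + 0·-4 = 0
  col δ: 1·3 + 3·0 + 2·0 + 3·-1 = 0
  col ε: 1·0 + 3·0 + 2·3 + 3·-2 = 0

y = (A:0, B:1, C:3, D:2, E:0, F:3, G:0)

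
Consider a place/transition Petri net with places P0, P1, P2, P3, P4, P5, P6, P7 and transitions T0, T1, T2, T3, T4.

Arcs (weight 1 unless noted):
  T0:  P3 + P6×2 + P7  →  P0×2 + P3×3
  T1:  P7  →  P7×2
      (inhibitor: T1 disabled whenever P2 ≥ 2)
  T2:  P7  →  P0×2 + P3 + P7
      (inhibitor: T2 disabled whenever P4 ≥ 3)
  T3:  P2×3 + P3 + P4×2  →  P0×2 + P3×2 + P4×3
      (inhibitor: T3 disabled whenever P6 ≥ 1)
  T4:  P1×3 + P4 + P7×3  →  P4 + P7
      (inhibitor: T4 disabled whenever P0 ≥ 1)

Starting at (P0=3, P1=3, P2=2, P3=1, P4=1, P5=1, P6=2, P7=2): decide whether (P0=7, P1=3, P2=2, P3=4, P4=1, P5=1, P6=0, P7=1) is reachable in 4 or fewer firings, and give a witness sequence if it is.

YES — reachable via ⟨T0, T2⟩ (2 firings)

step 1: fire T0:  (P0=3, P1=3, P2=2, P3=1, P4=1, P5=1, P6=2, P7=2) → (P0=5, P1=3, P2=2, P3=3, P4=1, P5=1, P6=0, P7=1)
step 2: fire T2:  (P0=5, P1=3, P2=2, P3=3, P4=1, P5=1, P6=0, P7=1) → (P0=7, P1=3, P2=2, P3=4, P4=1, P5=1, P6=0, P7=1)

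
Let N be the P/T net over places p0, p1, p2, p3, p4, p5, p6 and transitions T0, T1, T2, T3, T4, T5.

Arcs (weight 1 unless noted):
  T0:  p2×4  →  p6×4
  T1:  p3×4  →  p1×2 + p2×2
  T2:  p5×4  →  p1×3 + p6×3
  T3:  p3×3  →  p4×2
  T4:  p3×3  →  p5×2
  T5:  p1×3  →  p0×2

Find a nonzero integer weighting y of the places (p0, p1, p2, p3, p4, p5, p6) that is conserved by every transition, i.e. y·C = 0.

y = (p0:6, p1:4, p2:0, p3:2, p4:3, p5:3, p6:0)

Incidence matrix C (rows=places, cols=transitions):
       T0   T1   T2   T3   T4   T5
   p0   0    0    0    0    0    2
   p1   0    2    3    0    0   -3
   p2  -4    2    0    0    0    0
   p3   0   -4    0   -3   -3    0
   p4   0    0    0    2    0    0
   p5   0    0   -4    0    2    0
   p6   4    0    3    0    0    0

Candidate y = [6, 4, 0, 2, 3, 3, 0]; check y·C column-wise:
  col T0: 6·0 + 4·0 + 0·-4 + 2·0 + 3·0 + 3·0 + 0·4 = 0
  col T1: 6·0 + 4·2 + 0·2 + 2·-4 + 3·0 + 3·0 = 0
  col T2: 6·0 + 4·3 + 2·0 + 3·0 + 3·-4 + 0·3 = 0
  col T3: 6·0 + 4·0 + 2·-3 + 3·2 + 3·0 = 0
  col T4: 6·0 + 4·0 + 2·-3 + 3·0 + 3·2 = 0
  col T5: 6·2 + 4·-3 + 2·0 + 3·0 + 3·0 = 0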